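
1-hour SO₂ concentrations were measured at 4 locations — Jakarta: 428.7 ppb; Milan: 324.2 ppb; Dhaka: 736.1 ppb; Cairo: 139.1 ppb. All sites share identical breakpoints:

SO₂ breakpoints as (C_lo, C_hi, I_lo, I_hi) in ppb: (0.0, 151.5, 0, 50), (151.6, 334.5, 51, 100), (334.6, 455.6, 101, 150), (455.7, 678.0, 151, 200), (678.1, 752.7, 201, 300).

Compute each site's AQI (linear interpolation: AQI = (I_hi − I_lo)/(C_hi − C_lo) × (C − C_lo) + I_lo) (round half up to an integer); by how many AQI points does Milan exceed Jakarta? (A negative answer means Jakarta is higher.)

Jakarta 428.7: bracket 334.6–455.6 → index 101–150; slope 49/121.0, offset 94.1.
AQI = 101 + 49/121.0·94.1 ≈ 139.11 ⇒ 139.
Milan: 324.2 ∈ [151.6, 334.5] ↔ index [51, 100].
51 + (324.2−151.6)·(100−51)/(334.5−151.6) = 51 + 172.6·49/182.9 ≈ 97.24, so AQI = 97.
Dhaka 736.1: bracket 678.1–752.7 → index 201–300; slope 99/74.6, offset 58.0.
AQI = 201 + 99/74.6·58.0 ≈ 277.97 ⇒ 278.
Cairo 139.1: bracket 0.0–151.5 → index 0–50; slope 50/151.5, offset 139.1.
AQI = 0 + 50/151.5·139.1 ≈ 45.91 ⇒ 46.
AQIs: Jakarta=139, Milan=97, Dhaka=278, Cairo=46. Milan (97) − Jakarta (139) = -42.

-42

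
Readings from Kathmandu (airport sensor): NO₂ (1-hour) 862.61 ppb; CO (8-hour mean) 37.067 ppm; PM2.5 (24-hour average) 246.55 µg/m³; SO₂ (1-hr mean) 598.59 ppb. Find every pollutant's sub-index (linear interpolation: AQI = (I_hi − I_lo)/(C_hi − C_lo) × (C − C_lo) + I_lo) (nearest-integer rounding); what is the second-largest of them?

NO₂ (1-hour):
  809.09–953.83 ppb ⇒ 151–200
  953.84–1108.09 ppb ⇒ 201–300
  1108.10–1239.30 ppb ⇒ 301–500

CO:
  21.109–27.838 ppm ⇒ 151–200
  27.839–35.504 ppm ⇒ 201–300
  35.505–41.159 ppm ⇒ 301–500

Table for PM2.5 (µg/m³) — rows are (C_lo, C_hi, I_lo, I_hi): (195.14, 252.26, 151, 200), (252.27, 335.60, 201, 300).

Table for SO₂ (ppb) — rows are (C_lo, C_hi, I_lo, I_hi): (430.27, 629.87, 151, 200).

195

NO₂ 862.61: bracket 809.09–953.83 → index 151–200; slope 49/144.74, offset 53.52.
AQI = 151 + 49/144.74·53.52 ≈ 169.12 ⇒ 169.
CO: 37.067 ∈ [35.505, 41.159] ↔ index [301, 500].
301 + (37.067−35.505)·(500−301)/(41.159−35.505) = 301 + 1.562·199/5.654 ≈ 355.98, so AQI = 356.
PM2.5 246.55: bracket 195.14–252.26 → index 151–200; slope 49/57.12, offset 51.41.
AQI = 151 + 49/57.12·51.41 ≈ 195.10 ⇒ 195.
SO₂: 598.59 lies in 430.27–629.87, so I_lo=151, I_hi=200, C_lo=430.27, C_hi=629.87.
(200−151)/(629.87−430.27) × (598.59−430.27) + 151 = 49/199.60 × 168.32 + 151 ≈ 192.32 → 192.
Sub-indices: NO₂→169, CO→356, PM2.5→195, SO₂→192. Ranked high→low: 356, 195, 192, 169. Second-highest sub-index = 195.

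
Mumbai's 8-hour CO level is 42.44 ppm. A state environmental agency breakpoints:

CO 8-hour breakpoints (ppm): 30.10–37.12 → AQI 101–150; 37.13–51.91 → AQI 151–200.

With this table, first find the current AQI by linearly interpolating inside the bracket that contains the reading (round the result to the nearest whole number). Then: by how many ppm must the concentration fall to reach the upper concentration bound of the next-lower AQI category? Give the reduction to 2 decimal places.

CO: 42.44 lies in 37.13–51.91, so I_lo=151, I_hi=200, C_lo=37.13, C_hi=51.91.
(200−151)/(51.91−37.13) × (42.44−37.13) + 151 = 49/14.78 × 5.31 + 151 ≈ 168.60 → 169.
Current AQI 169 is in the Unhealthy range (151–200). The next-lower category tops out at AQI 150, whose upper concentration bound is 37.12 ppm.
Reduction needed = 42.44 − 37.12 = 5.32 ppm.

5.32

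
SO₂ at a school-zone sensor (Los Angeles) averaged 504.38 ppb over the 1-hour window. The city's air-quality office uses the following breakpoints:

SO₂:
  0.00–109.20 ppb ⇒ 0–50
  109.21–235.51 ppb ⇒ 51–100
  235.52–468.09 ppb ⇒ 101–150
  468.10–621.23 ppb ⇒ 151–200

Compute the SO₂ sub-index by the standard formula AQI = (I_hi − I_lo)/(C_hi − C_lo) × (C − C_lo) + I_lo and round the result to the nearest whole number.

SO₂: row 468.10–621.23 (AQI 151–200). (200−151)·(504.38−468.10)/(621.23−468.10) + 151 = 49·36.28/153.13 + 151 ≈ 162.61 → 163.
AQI 163 falls in the Unhealthy category.

163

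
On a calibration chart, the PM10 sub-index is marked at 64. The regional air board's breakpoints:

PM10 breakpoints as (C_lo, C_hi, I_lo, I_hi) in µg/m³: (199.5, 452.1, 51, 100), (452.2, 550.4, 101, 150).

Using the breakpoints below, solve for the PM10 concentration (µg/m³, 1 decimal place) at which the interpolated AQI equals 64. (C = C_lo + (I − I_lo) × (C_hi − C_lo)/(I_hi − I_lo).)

AQI 64 lies in the 51–100 band, which corresponds to 199.5–452.1 µg/m³.
C = 199.5 + (64−51)×(452.1−199.5)/(100−51) = 199.5 + 13×252.6/49 ≈ 266.516 µg/m³ → 266.5 µg/m³ to 1 dp.

266.5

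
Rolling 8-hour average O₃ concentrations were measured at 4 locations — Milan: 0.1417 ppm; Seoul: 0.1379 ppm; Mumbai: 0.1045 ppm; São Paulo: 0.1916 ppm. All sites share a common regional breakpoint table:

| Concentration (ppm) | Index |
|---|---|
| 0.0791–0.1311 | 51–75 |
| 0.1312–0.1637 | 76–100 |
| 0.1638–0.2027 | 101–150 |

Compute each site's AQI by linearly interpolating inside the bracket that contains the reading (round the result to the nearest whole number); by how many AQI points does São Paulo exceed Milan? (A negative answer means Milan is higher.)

Milan: 0.1417 ∈ [0.1312, 0.1637] ↔ index [76, 100].
76 + (0.1417−0.1312)·(100−76)/(0.1637−0.1312) = 76 + 0.0105·24/0.0325 ≈ 83.75, so AQI = 84.
Seoul 0.1379: bracket 0.1312–0.1637 → index 76–100; slope 24/0.0325, offset 0.0067.
AQI = 76 + 24/0.0325·0.0067 ≈ 80.95 ⇒ 81.
Mumbai: 0.1045 lies in 0.0791–0.1311, so I_lo=51, I_hi=75, C_lo=0.0791, C_hi=0.1311.
(75−51)/(0.1311−0.0791) × (0.1045−0.0791) + 51 = 24/0.0520 × 0.0254 + 51 ≈ 62.72 → 63.
São Paulo: 0.1916 lies in 0.1638–0.2027, so I_lo=101, I_hi=150, C_lo=0.1638, C_hi=0.2027.
(150−101)/(0.2027−0.1638) × (0.1916−0.1638) + 101 = 49/0.0389 × 0.0278 + 101 ≈ 136.02 → 136.
AQIs: Milan=84, Seoul=81, Mumbai=63, São Paulo=136. São Paulo (136) − Milan (84) = 52.

52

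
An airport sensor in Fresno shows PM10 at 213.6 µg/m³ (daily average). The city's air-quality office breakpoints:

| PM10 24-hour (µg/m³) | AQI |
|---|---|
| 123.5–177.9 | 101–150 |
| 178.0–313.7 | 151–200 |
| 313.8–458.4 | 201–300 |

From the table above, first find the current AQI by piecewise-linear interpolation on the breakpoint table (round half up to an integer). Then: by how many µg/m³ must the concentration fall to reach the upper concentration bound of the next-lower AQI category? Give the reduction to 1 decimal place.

35.7

PM10: row 178.0–313.7 (AQI 151–200). (200−151)·(213.6−178.0)/(313.7−178.0) + 151 = 49·35.6/135.7 + 151 ≈ 163.85 → 164.
Current AQI 164 is in the Unhealthy range (151–200). The next-lower category tops out at AQI 150, whose upper concentration bound is 177.9 µg/m³.
Reduction needed = 213.6 − 177.9 = 35.7 µg/m³.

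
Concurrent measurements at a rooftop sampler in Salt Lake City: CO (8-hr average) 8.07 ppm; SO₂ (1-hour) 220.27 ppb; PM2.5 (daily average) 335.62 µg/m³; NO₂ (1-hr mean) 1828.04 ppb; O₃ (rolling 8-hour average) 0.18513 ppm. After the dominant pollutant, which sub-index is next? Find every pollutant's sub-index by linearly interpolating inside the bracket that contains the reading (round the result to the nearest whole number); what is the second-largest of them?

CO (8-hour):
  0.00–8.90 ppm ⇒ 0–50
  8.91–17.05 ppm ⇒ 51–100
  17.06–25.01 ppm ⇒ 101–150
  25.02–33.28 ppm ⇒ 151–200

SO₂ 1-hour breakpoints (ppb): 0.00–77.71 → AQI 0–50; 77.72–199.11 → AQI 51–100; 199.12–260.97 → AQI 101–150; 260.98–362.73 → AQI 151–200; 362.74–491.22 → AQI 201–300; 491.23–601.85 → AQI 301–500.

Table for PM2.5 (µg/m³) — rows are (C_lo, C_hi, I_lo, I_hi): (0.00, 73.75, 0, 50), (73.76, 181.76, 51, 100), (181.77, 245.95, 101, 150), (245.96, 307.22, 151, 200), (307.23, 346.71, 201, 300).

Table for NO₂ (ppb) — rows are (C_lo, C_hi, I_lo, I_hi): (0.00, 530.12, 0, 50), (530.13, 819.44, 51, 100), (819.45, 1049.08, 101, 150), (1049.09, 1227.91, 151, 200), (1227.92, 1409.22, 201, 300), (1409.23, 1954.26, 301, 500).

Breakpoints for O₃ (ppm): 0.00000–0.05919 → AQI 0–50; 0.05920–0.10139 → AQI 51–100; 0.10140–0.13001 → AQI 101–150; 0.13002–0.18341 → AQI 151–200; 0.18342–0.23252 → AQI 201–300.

CO: row 0.00–8.90 (AQI 0–50). (50−0)·(8.07−0.00)/(8.90−0.00) + 0 = 50·8.07/8.90 + 0 ≈ 45.34 → 45.
SO₂: 220.27 ∈ [199.12, 260.97] ↔ index [101, 150].
101 + (220.27−199.12)·(150−101)/(260.97−199.12) = 101 + 21.15·49/61.85 ≈ 117.76, so AQI = 118.
PM2.5: 335.62 ∈ [307.23, 346.71] ↔ index [201, 300].
201 + (335.62−307.23)·(300−201)/(346.71−307.23) = 201 + 28.39·99/39.48 ≈ 272.19, so AQI = 272.
NO₂: 1828.04 lies in 1409.23–1954.26, so I_lo=301, I_hi=500, C_lo=1409.23, C_hi=1954.26.
(500−301)/(1954.26−1409.23) × (1828.04−1409.23) + 301 = 199/545.03 × 418.81 + 301 ≈ 453.91 → 454.
O₃ 0.18513: bracket 0.18342–0.23252 → index 201–300; slope 99/0.04910, offset 0.00171.
AQI = 201 + 99/0.04910·0.00171 ≈ 204.45 ⇒ 204.
Sub-indices: CO→45, SO₂→118, PM2.5→272, NO₂→454, O₃→204. Ranked high→low: 454, 272, 204, 118, 45. Second-highest sub-index = 272.

272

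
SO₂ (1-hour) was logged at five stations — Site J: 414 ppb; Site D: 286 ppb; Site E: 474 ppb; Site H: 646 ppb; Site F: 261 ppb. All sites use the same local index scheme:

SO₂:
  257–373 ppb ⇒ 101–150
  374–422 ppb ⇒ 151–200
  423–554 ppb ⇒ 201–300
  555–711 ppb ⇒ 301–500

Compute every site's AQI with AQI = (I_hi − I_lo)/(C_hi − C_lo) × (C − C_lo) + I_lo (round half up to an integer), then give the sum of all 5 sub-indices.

1065

Site J: 414 lies in 374–422, so I_lo=151, I_hi=200, C_lo=374, C_hi=422.
(200−151)/(422−374) × (414−374) + 151 = 49/48 × 40 + 151 ≈ 191.83 → 192.
Site D: row 257–373 (AQI 101–150). (150−101)·(286−257)/(373−257) + 101 = 49·29/116 + 101 ≈ 113.25 → 113.
Site E: 474 lies in 423–554, so I_lo=201, I_hi=300, C_lo=423, C_hi=554.
(300−201)/(554−423) × (474−423) + 201 = 99/131 × 51 + 201 ≈ 239.54 → 240.
Site H: 646 lies in 555–711, so I_lo=301, I_hi=500, C_lo=555, C_hi=711.
(500−301)/(711−555) × (646−555) + 301 = 199/156 × 91 + 301 ≈ 417.08 → 417.
Site F: 261 lies in 257–373, so I_lo=101, I_hi=150, C_lo=257, C_hi=373.
(150−101)/(373−257) × (261−257) + 101 = 49/116 × 4 + 101 ≈ 102.69 → 103.
AQIs: Site J=192, Site D=113, Site E=240, Site H=417, Site F=103. Sum = 192 + 113 + 240 + 417 + 103 = 1065.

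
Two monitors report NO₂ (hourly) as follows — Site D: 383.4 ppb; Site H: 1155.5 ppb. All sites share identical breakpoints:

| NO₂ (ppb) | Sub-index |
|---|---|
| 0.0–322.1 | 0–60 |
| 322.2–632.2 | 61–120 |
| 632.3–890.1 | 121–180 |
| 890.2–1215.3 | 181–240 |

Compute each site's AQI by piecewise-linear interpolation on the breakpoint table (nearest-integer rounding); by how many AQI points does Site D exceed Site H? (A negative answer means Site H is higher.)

Site D: 383.4 lies in 322.2–632.2, so I_lo=61, I_hi=120, C_lo=322.2, C_hi=632.2.
(120−61)/(632.2−322.2) × (383.4−322.2) + 61 = 59/310.0 × 61.2 + 61 ≈ 72.65 → 73.
Site H: 1155.5 lies in 890.2–1215.3, so I_lo=181, I_hi=240, C_lo=890.2, C_hi=1215.3.
(240−181)/(1215.3−890.2) × (1155.5−890.2) + 181 = 59/325.1 × 265.3 + 181 ≈ 229.15 → 229.
AQIs: Site D=73, Site H=229. Site D (73) − Site H (229) = -156.

-156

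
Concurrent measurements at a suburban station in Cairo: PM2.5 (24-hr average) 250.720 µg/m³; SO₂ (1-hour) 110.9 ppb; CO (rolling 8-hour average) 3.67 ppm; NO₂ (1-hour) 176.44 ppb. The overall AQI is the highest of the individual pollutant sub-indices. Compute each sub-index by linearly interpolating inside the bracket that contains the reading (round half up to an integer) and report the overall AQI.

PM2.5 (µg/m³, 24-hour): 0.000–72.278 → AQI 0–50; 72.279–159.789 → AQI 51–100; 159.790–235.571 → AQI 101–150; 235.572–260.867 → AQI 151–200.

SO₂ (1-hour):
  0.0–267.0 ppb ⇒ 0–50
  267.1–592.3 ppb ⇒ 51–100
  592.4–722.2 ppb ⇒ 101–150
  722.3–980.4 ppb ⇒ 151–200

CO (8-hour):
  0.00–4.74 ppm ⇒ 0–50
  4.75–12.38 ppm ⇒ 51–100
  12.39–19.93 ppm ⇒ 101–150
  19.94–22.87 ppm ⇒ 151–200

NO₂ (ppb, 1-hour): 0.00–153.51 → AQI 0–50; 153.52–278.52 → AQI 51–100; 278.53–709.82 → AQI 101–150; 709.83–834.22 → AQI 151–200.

180

PM2.5: 250.720 lies in 235.572–260.867, so I_lo=151, I_hi=200, C_lo=235.572, C_hi=260.867.
(200−151)/(260.867−235.572) × (250.720−235.572) + 151 = 49/25.295 × 15.148 + 151 ≈ 180.34 → 180.
SO₂: row 0.0–267.0 (AQI 0–50). (50−0)·(110.9−0.0)/(267.0−0.0) + 0 = 50·110.9/267.0 + 0 ≈ 20.77 → 21.
CO 3.67: bracket 0.00–4.74 → index 0–50; slope 50/4.74, offset 3.67.
AQI = 0 + 50/4.74·3.67 ≈ 38.71 ⇒ 39.
NO₂: 176.44 ∈ [153.52, 278.52] ↔ index [51, 100].
51 + (176.44−153.52)·(100−51)/(278.52−153.52) = 51 + 22.92·49/125.00 ≈ 59.98, so AQI = 60.
Sub-indices: PM2.5→180, SO₂→21, CO→39, NO₂→60. Overall AQI = max = 180; dominant pollutant is PM2.5.
AQI 180: Unhealthy.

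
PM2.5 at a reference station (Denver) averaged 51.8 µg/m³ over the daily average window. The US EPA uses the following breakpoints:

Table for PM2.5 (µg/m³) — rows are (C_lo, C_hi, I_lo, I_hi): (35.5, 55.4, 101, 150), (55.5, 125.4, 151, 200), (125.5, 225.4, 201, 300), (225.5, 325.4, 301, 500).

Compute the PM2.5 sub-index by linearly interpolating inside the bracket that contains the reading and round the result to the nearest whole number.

PM2.5: row 35.5–55.4 (AQI 101–150). (150−101)·(51.8−35.5)/(55.4−35.5) + 101 = 49·16.3/19.9 + 101 ≈ 141.14 → 141.
AQI 141 falls in the Unhealthy for Sensitive Groups category.

141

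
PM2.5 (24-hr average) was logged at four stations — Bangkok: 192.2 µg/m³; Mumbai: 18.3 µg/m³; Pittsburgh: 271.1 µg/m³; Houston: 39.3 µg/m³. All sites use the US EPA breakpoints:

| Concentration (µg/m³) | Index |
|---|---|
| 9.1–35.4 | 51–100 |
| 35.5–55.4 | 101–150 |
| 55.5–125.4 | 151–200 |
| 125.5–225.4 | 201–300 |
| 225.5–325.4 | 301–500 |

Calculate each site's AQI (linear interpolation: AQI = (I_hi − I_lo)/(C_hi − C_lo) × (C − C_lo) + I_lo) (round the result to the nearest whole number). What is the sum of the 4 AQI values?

Bangkok: row 125.5–225.4 (AQI 201–300). (300−201)·(192.2−125.5)/(225.4−125.5) + 201 = 99·66.7/99.9 + 201 ≈ 267.10 → 267.
Mumbai: 18.3 lies in 9.1–35.4, so I_lo=51, I_hi=100, C_lo=9.1, C_hi=35.4.
(100−51)/(35.4−9.1) × (18.3−9.1) + 51 = 49/26.3 × 9.2 + 51 ≈ 68.14 → 68.
Pittsburgh: 271.1 lies in 225.5–325.4, so I_lo=301, I_hi=500, C_lo=225.5, C_hi=325.4.
(500−301)/(325.4−225.5) × (271.1−225.5) + 301 = 199/99.9 × 45.6 + 301 ≈ 391.83 → 392.
Houston: row 35.5–55.4 (AQI 101–150). (150−101)·(39.3−35.5)/(55.4−35.5) + 101 = 49·3.8/19.9 + 101 ≈ 110.36 → 110.
AQIs: Bangkok=267, Mumbai=68, Pittsburgh=392, Houston=110. Sum = 267 + 68 + 392 + 110 = 837.

837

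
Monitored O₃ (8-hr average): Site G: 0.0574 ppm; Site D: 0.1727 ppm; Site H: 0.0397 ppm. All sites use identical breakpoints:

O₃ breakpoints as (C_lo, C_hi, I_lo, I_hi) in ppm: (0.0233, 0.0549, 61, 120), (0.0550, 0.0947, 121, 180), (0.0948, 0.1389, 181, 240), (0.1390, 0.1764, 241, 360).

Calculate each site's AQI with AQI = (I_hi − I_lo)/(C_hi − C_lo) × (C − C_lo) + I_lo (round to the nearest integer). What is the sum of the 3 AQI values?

Site G: 0.0574 ∈ [0.0550, 0.0947] ↔ index [121, 180].
121 + (0.0574−0.0550)·(180−121)/(0.0947−0.0550) = 121 + 0.0024·59/0.0397 ≈ 124.57, so AQI = 125.
Site D 0.1727: bracket 0.1390–0.1764 → index 241–360; slope 119/0.0374, offset 0.0337.
AQI = 241 + 119/0.0374·0.0337 ≈ 348.23 ⇒ 348.
Site H: row 0.0233–0.0549 (AQI 61–120). (120−61)·(0.0397−0.0233)/(0.0549−0.0233) + 61 = 59·0.0164/0.0316 + 61 ≈ 91.62 → 92.
AQIs: Site G=125, Site D=348, Site H=92. Sum = 125 + 348 + 92 = 565.

565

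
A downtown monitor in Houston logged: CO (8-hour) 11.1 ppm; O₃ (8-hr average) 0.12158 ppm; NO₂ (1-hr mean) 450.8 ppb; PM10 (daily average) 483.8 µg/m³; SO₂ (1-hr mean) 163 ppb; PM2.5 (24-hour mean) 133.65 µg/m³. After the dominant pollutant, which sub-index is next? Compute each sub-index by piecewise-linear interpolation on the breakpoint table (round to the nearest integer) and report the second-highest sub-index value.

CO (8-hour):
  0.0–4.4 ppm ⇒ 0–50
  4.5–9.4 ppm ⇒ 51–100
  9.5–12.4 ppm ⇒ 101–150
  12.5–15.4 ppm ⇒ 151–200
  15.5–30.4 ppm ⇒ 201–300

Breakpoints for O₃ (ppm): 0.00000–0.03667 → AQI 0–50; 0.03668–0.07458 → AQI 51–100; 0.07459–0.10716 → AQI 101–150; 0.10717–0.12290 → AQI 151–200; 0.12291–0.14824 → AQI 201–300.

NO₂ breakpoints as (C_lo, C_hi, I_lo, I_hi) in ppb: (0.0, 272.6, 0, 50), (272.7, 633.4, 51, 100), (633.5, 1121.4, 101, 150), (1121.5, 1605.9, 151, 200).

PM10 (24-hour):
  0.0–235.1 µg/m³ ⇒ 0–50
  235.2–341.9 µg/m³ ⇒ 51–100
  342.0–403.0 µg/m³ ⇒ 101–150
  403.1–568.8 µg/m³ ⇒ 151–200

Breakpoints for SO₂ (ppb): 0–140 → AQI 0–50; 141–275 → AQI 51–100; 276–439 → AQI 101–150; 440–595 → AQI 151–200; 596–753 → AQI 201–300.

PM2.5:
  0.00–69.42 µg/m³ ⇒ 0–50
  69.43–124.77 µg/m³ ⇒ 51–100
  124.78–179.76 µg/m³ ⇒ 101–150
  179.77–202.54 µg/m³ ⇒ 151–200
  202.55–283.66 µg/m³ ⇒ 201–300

CO 11.1: bracket 9.5–12.4 → index 101–150; slope 49/2.9, offset 1.6.
AQI = 101 + 49/2.9·1.6 ≈ 128.03 ⇒ 128.
O₃: 0.12158 ∈ [0.10717, 0.12290] ↔ index [151, 200].
151 + (0.12158−0.10717)·(200−151)/(0.12290−0.10717) = 151 + 0.01441·49/0.01573 ≈ 195.89, so AQI = 196.
NO₂: 450.8 ∈ [272.7, 633.4] ↔ index [51, 100].
51 + (450.8−272.7)·(100−51)/(633.4−272.7) = 51 + 178.1·49/360.7 ≈ 75.19, so AQI = 75.
PM10: row 403.1–568.8 (AQI 151–200). (200−151)·(483.8−403.1)/(568.8−403.1) + 151 = 49·80.7/165.7 + 151 ≈ 174.86 → 175.
SO₂: 163 ∈ [141, 275] ↔ index [51, 100].
51 + (163−141)·(100−51)/(275−141) = 51 + 22·49/134 ≈ 59.04, so AQI = 59.
PM2.5: row 124.78–179.76 (AQI 101–150). (150−101)·(133.65−124.78)/(179.76−124.78) + 101 = 49·8.87/54.98 + 101 ≈ 108.91 → 109.
Sub-indices: CO→128, O₃→196, NO₂→75, PM10→175, SO₂→59, PM2.5→109. Ranked high→low: 196, 175, 128, 109, 75, 59. Second-highest sub-index = 175.

175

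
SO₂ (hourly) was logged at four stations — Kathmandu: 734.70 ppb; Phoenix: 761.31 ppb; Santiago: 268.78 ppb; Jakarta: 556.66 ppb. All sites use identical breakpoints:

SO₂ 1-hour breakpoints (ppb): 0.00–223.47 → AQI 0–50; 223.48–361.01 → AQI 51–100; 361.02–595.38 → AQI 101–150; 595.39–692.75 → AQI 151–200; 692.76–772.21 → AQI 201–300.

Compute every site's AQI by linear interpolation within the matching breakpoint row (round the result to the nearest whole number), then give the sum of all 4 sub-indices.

748

Kathmandu: 734.70 ∈ [692.76, 772.21] ↔ index [201, 300].
201 + (734.70−692.76)·(300−201)/(772.21−692.76) = 201 + 41.94·99/79.45 ≈ 253.26, so AQI = 253.
Phoenix: 761.31 lies in 692.76–772.21, so I_lo=201, I_hi=300, C_lo=692.76, C_hi=772.21.
(300−201)/(772.21−692.76) × (761.31−692.76) + 201 = 99/79.45 × 68.55 + 201 ≈ 286.42 → 286.
Santiago 268.78: bracket 223.48–361.01 → index 51–100; slope 49/137.53, offset 45.30.
AQI = 51 + 49/137.53·45.30 ≈ 67.14 ⇒ 67.
Jakarta 556.66: bracket 361.02–595.38 → index 101–150; slope 49/234.36, offset 195.64.
AQI = 101 + 49/234.36·195.64 ≈ 141.90 ⇒ 142.
AQIs: Kathmandu=253, Phoenix=286, Santiago=67, Jakarta=142. Sum = 253 + 286 + 67 + 142 = 748.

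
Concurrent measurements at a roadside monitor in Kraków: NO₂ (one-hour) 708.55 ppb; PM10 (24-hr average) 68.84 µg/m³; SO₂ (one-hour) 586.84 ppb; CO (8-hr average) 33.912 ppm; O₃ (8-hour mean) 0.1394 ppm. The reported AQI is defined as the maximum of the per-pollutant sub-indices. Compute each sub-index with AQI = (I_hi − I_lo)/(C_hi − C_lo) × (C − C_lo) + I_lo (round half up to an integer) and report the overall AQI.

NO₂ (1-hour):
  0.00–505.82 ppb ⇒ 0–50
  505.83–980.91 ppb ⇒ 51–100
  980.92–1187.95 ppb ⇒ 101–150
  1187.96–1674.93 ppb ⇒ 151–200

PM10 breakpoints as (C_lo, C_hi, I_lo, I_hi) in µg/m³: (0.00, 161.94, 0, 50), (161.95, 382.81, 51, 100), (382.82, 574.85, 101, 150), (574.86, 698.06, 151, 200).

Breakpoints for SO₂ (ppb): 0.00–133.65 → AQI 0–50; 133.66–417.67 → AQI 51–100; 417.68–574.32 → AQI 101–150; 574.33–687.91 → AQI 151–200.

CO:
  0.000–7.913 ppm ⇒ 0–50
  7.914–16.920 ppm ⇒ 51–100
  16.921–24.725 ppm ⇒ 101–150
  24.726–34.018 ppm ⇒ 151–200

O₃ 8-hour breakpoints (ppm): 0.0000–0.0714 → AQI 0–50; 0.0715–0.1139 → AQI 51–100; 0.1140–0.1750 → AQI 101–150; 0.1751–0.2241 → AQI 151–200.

NO₂: 708.55 lies in 505.83–980.91, so I_lo=51, I_hi=100, C_lo=505.83, C_hi=980.91.
(100−51)/(980.91−505.83) × (708.55−505.83) + 51 = 49/475.08 × 202.72 + 51 ≈ 71.91 → 72.
PM10: row 0.00–161.94 (AQI 0–50). (50−0)·(68.84−0.00)/(161.94−0.00) + 0 = 50·68.84/161.94 + 0 ≈ 21.25 → 21.
SO₂: 586.84 lies in 574.33–687.91, so I_lo=151, I_hi=200, C_lo=574.33, C_hi=687.91.
(200−151)/(687.91−574.33) × (586.84−574.33) + 151 = 49/113.58 × 12.51 + 151 ≈ 156.40 → 156.
CO: 33.912 lies in 24.726–34.018, so I_lo=151, I_hi=200, C_lo=24.726, C_hi=34.018.
(200−151)/(34.018−24.726) × (33.912−24.726) + 151 = 49/9.292 × 9.186 + 151 ≈ 199.44 → 199.
O₃: 0.1394 lies in 0.1140–0.1750, so I_lo=101, I_hi=150, C_lo=0.1140, C_hi=0.1750.
(150−101)/(0.1750−0.1140) × (0.1394−0.1140) + 101 = 49/0.0610 × 0.0254 + 101 ≈ 121.40 → 121.
Sub-indices: NO₂→72, PM10→21, SO₂→156, CO→199, O₃→121. Overall AQI = max = 199; dominant pollutant is CO.
AQI 199: Unhealthy.

199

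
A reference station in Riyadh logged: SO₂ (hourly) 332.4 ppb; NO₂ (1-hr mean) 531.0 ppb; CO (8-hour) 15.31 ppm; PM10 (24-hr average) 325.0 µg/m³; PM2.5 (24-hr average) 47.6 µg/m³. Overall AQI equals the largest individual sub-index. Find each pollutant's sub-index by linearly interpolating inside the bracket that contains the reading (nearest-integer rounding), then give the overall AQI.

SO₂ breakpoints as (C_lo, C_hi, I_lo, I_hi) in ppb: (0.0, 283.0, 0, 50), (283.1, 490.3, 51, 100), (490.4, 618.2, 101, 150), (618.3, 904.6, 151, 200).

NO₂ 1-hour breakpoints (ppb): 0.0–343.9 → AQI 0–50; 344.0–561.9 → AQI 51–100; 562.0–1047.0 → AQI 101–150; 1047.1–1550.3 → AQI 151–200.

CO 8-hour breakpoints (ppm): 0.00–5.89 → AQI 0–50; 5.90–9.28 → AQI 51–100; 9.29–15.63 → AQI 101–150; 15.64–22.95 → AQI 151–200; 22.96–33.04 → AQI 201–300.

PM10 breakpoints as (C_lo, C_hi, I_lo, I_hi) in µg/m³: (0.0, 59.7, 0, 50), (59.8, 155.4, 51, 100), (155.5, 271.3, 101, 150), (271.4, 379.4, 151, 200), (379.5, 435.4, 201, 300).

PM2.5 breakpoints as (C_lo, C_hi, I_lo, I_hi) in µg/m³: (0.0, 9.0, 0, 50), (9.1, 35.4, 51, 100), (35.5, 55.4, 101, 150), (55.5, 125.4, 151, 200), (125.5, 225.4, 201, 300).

SO₂: 332.4 lies in 283.1–490.3, so I_lo=51, I_hi=100, C_lo=283.1, C_hi=490.3.
(100−51)/(490.3−283.1) × (332.4−283.1) + 51 = 49/207.2 × 49.3 + 51 ≈ 62.66 → 63.
NO₂: 531.0 lies in 344.0–561.9, so I_lo=51, I_hi=100, C_lo=344.0, C_hi=561.9.
(100−51)/(561.9−344.0) × (531.0−344.0) + 51 = 49/217.9 × 187.0 + 51 ≈ 93.05 → 93.
CO: row 9.29–15.63 (AQI 101–150). (150−101)·(15.31−9.29)/(15.63−9.29) + 101 = 49·6.02/6.34 + 101 ≈ 147.53 → 148.
PM10: 325.0 lies in 271.4–379.4, so I_lo=151, I_hi=200, C_lo=271.4, C_hi=379.4.
(200−151)/(379.4−271.4) × (325.0−271.4) + 151 = 49/108.0 × 53.6 + 151 ≈ 175.32 → 175.
PM2.5: 47.6 lies in 35.5–55.4, so I_lo=101, I_hi=150, C_lo=35.5, C_hi=55.4.
(150−101)/(55.4−35.5) × (47.6−35.5) + 101 = 49/19.9 × 12.1 + 101 ≈ 130.79 → 131.
Sub-indices: SO₂→63, NO₂→93, CO→148, PM10→175, PM2.5→131. Overall AQI = max = 175; dominant pollutant is PM10.

175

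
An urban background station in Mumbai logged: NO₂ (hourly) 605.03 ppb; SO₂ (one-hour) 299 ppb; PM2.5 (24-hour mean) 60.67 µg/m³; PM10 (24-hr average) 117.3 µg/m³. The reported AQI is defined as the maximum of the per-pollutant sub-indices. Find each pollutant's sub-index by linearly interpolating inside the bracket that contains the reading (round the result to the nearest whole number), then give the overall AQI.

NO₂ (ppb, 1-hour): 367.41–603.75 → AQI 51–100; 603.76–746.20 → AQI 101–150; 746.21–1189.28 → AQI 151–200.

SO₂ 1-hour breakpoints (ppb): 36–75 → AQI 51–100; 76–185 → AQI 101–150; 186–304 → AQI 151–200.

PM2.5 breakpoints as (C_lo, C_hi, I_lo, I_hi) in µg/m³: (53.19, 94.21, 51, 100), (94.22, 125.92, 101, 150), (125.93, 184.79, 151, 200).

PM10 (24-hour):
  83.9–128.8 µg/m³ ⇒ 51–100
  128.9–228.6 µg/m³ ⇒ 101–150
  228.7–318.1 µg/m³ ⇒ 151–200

198

NO₂ 605.03: bracket 603.76–746.20 → index 101–150; slope 49/142.44, offset 1.27.
AQI = 101 + 49/142.44·1.27 ≈ 101.44 ⇒ 101.
SO₂ 299: bracket 186–304 → index 151–200; slope 49/118, offset 113.
AQI = 151 + 49/118·113 ≈ 197.92 ⇒ 198.
PM2.5: 60.67 lies in 53.19–94.21, so I_lo=51, I_hi=100, C_lo=53.19, C_hi=94.21.
(100−51)/(94.21−53.19) × (60.67−53.19) + 51 = 49/41.02 × 7.48 + 51 ≈ 59.94 → 60.
PM10: 117.3 lies in 83.9–128.8, so I_lo=51, I_hi=100, C_lo=83.9, C_hi=128.8.
(100−51)/(128.8−83.9) × (117.3−83.9) + 51 = 49/44.9 × 33.4 + 51 ≈ 87.45 → 87.
Sub-indices: NO₂→101, SO₂→198, PM2.5→60, PM10→87. Overall AQI = max = 198; dominant pollutant is SO₂.
AQI 198: Unhealthy.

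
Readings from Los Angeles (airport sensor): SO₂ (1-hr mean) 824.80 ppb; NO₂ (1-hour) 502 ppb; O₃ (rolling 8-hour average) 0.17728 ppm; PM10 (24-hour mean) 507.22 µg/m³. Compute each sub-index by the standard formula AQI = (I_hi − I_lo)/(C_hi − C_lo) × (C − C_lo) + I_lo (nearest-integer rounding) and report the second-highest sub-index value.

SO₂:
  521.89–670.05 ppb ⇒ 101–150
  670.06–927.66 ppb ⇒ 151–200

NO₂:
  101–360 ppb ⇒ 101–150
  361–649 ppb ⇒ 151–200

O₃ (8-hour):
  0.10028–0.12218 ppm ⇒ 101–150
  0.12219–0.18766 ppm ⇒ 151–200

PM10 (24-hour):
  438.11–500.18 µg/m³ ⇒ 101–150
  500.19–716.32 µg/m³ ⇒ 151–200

SO₂ 824.80: bracket 670.06–927.66 → index 151–200; slope 49/257.60, offset 154.74.
AQI = 151 + 49/257.60·154.74 ≈ 180.43 ⇒ 180.
NO₂: 502 lies in 361–649, so I_lo=151, I_hi=200, C_lo=361, C_hi=649.
(200−151)/(649−361) × (502−361) + 151 = 49/288 × 141 + 151 ≈ 174.99 → 175.
O₃: row 0.12219–0.18766 (AQI 151–200). (200−151)·(0.17728−0.12219)/(0.18766−0.12219) + 151 = 49·0.05509/0.06547 + 151 ≈ 192.23 → 192.
PM10: 507.22 lies in 500.19–716.32, so I_lo=151, I_hi=200, C_lo=500.19, C_hi=716.32.
(200−151)/(716.32−500.19) × (507.22−500.19) + 151 = 49/216.13 × 7.03 + 151 ≈ 152.59 → 153.
Sub-indices: SO₂→180, NO₂→175, O₃→192, PM10→153. Ranked high→low: 192, 180, 175, 153. Second-highest sub-index = 180.

180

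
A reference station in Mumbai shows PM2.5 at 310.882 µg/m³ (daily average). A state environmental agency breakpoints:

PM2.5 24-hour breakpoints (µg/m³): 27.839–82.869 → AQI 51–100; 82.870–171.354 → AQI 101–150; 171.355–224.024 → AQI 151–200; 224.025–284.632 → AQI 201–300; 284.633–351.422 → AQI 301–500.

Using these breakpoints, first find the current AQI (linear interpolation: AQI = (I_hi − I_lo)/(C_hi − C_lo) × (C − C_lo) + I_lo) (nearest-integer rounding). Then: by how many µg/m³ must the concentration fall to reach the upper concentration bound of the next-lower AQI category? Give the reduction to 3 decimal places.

PM2.5 310.882: bracket 284.633–351.422 → index 301–500; slope 199/66.789, offset 26.249.
AQI = 301 + 199/66.789·26.249 ≈ 379.21 ⇒ 379.
Current AQI 379 is in the Hazardous range (301–500). The next-lower category tops out at AQI 300, whose upper concentration bound is 284.632 µg/m³.
Reduction needed = 310.882 − 284.632 = 26.250 µg/m³.

26.250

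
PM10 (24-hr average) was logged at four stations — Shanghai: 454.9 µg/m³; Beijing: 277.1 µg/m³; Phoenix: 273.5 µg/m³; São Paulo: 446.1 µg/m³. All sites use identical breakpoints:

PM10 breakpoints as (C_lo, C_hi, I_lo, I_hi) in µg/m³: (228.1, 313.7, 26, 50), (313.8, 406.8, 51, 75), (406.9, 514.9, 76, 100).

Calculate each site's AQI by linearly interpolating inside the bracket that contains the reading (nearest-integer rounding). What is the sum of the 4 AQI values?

Shanghai: 454.9 lies in 406.9–514.9, so I_lo=76, I_hi=100, C_lo=406.9, C_hi=514.9.
(100−76)/(514.9−406.9) × (454.9−406.9) + 76 = 24/108.0 × 48.0 + 76 ≈ 86.67 → 87.
Beijing: 277.1 lies in 228.1–313.7, so I_lo=26, I_hi=50, C_lo=228.1, C_hi=313.7.
(50−26)/(313.7−228.1) × (277.1−228.1) + 26 = 24/85.6 × 49.0 + 26 ≈ 39.74 → 40.
Phoenix: row 228.1–313.7 (AQI 26–50). (50−26)·(273.5−228.1)/(313.7−228.1) + 26 = 24·45.4/85.6 + 26 ≈ 38.73 → 39.
São Paulo: row 406.9–514.9 (AQI 76–100). (100−76)·(446.1−406.9)/(514.9−406.9) + 76 = 24·39.2/108.0 + 76 ≈ 84.71 → 85.
AQIs: Shanghai=87, Beijing=40, Phoenix=39, São Paulo=85. Sum = 87 + 40 + 39 + 85 = 251.

251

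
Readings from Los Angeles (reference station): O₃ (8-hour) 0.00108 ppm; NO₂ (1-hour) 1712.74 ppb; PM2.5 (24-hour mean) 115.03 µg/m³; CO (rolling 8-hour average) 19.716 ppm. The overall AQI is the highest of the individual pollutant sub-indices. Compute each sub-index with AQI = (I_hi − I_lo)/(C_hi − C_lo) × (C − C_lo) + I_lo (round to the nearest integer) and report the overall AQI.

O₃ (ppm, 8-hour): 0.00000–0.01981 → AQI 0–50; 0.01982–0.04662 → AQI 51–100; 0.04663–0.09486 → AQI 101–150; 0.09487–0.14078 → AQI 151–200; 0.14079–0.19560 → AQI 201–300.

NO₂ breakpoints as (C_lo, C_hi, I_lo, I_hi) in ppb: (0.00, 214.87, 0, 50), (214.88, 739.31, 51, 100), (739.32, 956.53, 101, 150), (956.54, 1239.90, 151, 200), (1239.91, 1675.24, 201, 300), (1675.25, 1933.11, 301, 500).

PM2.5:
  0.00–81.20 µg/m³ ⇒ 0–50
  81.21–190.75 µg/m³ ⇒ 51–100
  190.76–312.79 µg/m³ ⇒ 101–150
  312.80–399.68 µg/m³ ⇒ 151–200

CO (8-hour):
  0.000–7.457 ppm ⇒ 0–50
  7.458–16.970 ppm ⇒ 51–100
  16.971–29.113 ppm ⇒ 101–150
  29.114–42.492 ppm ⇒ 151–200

O₃: row 0.00000–0.01981 (AQI 0–50). (50−0)·(0.00108−0.00000)/(0.01981−0.00000) + 0 = 50·0.00108/0.01981 + 0 ≈ 2.73 → 3.
NO₂: row 1675.25–1933.11 (AQI 301–500). (500−301)·(1712.74−1675.25)/(1933.11−1675.25) + 301 = 199·37.49/257.86 + 301 ≈ 329.93 → 330.
PM2.5: 115.03 ∈ [81.21, 190.75] ↔ index [51, 100].
51 + (115.03−81.21)·(100−51)/(190.75−81.21) = 51 + 33.82·49/109.54 ≈ 66.13, so AQI = 66.
CO: 19.716 ∈ [16.971, 29.113] ↔ index [101, 150].
101 + (19.716−16.971)·(150−101)/(29.113−16.971) = 101 + 2.745·49/12.142 ≈ 112.08, so AQI = 112.
Sub-indices: O₃→3, NO₂→330, PM2.5→66, CO→112. Overall AQI = max = 330; dominant pollutant is NO₂.
AQI 330: Hazardous.

330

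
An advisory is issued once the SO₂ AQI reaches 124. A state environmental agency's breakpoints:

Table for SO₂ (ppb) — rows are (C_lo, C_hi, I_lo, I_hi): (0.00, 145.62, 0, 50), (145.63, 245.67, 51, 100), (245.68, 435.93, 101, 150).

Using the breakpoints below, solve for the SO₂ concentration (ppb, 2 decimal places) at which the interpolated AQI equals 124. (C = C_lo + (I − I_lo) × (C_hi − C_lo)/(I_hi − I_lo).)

334.98

AQI 124 lies in the 101–150 band, which corresponds to 245.68–435.93 ppb.
C = 245.68 + (124−101)×(435.93−245.68)/(150−101) = 245.68 + 23×190.25/49 ≈ 334.9810 ppb → 334.98 ppb to 2 dp.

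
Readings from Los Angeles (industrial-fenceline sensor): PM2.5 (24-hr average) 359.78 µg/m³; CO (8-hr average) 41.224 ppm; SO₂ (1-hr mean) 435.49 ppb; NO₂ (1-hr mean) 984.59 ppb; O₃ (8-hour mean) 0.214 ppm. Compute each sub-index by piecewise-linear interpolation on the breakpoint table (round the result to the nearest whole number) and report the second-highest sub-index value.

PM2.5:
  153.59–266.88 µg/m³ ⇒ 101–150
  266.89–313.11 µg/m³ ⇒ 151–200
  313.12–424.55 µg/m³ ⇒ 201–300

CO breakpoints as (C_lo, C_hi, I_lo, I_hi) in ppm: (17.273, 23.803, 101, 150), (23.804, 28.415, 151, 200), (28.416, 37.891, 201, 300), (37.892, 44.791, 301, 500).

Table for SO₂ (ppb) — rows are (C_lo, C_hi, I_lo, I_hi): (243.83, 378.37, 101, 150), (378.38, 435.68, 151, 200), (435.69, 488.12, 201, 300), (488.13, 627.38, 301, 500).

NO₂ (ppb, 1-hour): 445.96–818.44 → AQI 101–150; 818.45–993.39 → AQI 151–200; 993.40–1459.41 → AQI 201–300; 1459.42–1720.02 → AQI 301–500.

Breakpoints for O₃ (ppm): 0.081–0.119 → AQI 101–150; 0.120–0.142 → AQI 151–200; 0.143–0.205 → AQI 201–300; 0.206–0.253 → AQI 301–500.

335

PM2.5: 359.78 lies in 313.12–424.55, so I_lo=201, I_hi=300, C_lo=313.12, C_hi=424.55.
(300−201)/(424.55−313.12) × (359.78−313.12) + 201 = 99/111.43 × 46.66 + 201 ≈ 242.46 → 242.
CO 41.224: bracket 37.892–44.791 → index 301–500; slope 199/6.899, offset 3.332.
AQI = 301 + 199/6.899·3.332 ≈ 397.11 ⇒ 397.
SO₂: 435.49 ∈ [378.38, 435.68] ↔ index [151, 200].
151 + (435.49−378.38)·(200−151)/(435.68−378.38) = 151 + 57.11·49/57.30 ≈ 199.84, so AQI = 200.
NO₂ 984.59: bracket 818.45–993.39 → index 151–200; slope 49/174.94, offset 166.14.
AQI = 151 + 49/174.94·166.14 ≈ 197.54 ⇒ 198.
O₃: 0.214 lies in 0.206–0.253, so I_lo=301, I_hi=500, C_lo=0.206, C_hi=0.253.
(500−301)/(0.253−0.206) × (0.214−0.206) + 301 = 199/0.047 × 0.008 + 301 ≈ 334.87 → 335.
Sub-indices: PM2.5→242, CO→397, SO₂→200, NO₂→198, O₃→335. Ranked high→low: 397, 335, 242, 200, 198. Second-highest sub-index = 335.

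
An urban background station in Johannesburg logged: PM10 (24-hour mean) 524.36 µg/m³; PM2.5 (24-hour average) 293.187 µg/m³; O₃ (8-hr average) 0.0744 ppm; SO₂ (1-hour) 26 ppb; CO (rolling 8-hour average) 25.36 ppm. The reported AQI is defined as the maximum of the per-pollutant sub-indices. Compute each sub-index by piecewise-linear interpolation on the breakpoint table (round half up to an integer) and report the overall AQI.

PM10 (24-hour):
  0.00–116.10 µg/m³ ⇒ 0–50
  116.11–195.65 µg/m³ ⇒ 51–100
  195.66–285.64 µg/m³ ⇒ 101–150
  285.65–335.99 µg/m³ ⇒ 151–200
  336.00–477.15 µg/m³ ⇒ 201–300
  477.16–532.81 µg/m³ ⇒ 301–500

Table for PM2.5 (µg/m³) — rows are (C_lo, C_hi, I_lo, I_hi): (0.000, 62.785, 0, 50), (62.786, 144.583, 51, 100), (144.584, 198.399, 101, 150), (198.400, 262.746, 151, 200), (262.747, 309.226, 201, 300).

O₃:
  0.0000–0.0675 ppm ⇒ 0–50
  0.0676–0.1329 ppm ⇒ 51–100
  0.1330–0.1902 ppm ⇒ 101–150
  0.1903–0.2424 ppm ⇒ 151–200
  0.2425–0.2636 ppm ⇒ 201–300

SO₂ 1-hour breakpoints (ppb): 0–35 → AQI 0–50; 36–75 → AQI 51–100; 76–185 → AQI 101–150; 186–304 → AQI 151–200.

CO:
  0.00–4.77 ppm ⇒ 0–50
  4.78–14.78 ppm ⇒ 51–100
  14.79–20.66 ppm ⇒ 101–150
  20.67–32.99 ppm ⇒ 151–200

470

PM10: 524.36 ∈ [477.16, 532.81] ↔ index [301, 500].
301 + (524.36−477.16)·(500−301)/(532.81−477.16) = 301 + 47.20·199/55.65 ≈ 469.78, so AQI = 470.
PM2.5 293.187: bracket 262.747–309.226 → index 201–300; slope 99/46.479, offset 30.440.
AQI = 201 + 99/46.479·30.440 ≈ 265.84 ⇒ 266.
O₃: 0.0744 ∈ [0.0676, 0.1329] ↔ index [51, 100].
51 + (0.0744−0.0676)·(100−51)/(0.1329−0.0676) = 51 + 0.0068·49/0.0653 ≈ 56.10, so AQI = 56.
SO₂: 26 lies in 0–35, so I_lo=0, I_hi=50, C_lo=0, C_hi=35.
(50−0)/(35−0) × (26−0) + 0 = 50/35 × 26 + 0 ≈ 37.14 → 37.
CO: 25.36 lies in 20.67–32.99, so I_lo=151, I_hi=200, C_lo=20.67, C_hi=32.99.
(200−151)/(32.99−20.67) × (25.36−20.67) + 151 = 49/12.32 × 4.69 + 151 ≈ 169.65 → 170.
Sub-indices: PM10→470, PM2.5→266, O₃→56, SO₂→37, CO→170. Overall AQI = max = 470; dominant pollutant is PM10.
AQI 470: Hazardous.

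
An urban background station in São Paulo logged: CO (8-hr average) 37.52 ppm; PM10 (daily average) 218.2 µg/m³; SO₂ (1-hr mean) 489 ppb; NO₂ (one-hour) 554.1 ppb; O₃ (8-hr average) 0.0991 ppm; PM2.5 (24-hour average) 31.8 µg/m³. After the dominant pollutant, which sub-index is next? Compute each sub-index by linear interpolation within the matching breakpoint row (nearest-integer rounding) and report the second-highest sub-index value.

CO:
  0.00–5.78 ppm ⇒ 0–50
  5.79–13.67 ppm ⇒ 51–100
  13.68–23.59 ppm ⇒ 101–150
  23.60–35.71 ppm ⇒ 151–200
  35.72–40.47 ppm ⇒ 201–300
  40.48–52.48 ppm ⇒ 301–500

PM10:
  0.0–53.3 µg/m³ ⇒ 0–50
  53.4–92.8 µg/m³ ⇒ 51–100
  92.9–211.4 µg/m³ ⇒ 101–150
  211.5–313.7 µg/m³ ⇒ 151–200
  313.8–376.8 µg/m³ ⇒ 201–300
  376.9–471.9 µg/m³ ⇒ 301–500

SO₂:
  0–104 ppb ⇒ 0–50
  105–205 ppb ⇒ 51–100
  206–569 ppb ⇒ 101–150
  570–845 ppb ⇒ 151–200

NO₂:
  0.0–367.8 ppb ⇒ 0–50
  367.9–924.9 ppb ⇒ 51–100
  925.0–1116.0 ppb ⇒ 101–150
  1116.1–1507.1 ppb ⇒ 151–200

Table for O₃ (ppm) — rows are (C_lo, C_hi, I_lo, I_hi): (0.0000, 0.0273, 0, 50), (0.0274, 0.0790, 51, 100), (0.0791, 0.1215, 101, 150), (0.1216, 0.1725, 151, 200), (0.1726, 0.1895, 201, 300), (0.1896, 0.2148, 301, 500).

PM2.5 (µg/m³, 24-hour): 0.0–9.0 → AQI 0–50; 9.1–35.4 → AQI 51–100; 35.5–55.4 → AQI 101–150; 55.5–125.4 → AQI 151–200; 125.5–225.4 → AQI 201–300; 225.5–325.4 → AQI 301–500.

154

CO: 37.52 ∈ [35.72, 40.47] ↔ index [201, 300].
201 + (37.52−35.72)·(300−201)/(40.47−35.72) = 201 + 1.80·99/4.75 ≈ 238.52, so AQI = 239.
PM10: 218.2 lies in 211.5–313.7, so I_lo=151, I_hi=200, C_lo=211.5, C_hi=313.7.
(200−151)/(313.7−211.5) × (218.2−211.5) + 151 = 49/102.2 × 6.7 + 151 ≈ 154.21 → 154.
SO₂: 489 ∈ [206, 569] ↔ index [101, 150].
101 + (489−206)·(150−101)/(569−206) = 101 + 283·49/363 ≈ 139.20, so AQI = 139.
NO₂: 554.1 lies in 367.9–924.9, so I_lo=51, I_hi=100, C_lo=367.9, C_hi=924.9.
(100−51)/(924.9−367.9) × (554.1−367.9) + 51 = 49/557.0 × 186.2 + 51 ≈ 67.38 → 67.
O₃: row 0.0791–0.1215 (AQI 101–150). (150−101)·(0.0991−0.0791)/(0.1215−0.0791) + 101 = 49·0.0200/0.0424 + 101 ≈ 124.11 → 124.
PM2.5: 31.8 lies in 9.1–35.4, so I_lo=51, I_hi=100, C_lo=9.1, C_hi=35.4.
(100−51)/(35.4−9.1) × (31.8−9.1) + 51 = 49/26.3 × 22.7 + 51 ≈ 93.29 → 93.
Sub-indices: CO→239, PM10→154, SO₂→139, NO₂→67, O₃→124, PM2.5→93. Ranked high→low: 239, 154, 139, 124, 93, 67. Second-highest sub-index = 154.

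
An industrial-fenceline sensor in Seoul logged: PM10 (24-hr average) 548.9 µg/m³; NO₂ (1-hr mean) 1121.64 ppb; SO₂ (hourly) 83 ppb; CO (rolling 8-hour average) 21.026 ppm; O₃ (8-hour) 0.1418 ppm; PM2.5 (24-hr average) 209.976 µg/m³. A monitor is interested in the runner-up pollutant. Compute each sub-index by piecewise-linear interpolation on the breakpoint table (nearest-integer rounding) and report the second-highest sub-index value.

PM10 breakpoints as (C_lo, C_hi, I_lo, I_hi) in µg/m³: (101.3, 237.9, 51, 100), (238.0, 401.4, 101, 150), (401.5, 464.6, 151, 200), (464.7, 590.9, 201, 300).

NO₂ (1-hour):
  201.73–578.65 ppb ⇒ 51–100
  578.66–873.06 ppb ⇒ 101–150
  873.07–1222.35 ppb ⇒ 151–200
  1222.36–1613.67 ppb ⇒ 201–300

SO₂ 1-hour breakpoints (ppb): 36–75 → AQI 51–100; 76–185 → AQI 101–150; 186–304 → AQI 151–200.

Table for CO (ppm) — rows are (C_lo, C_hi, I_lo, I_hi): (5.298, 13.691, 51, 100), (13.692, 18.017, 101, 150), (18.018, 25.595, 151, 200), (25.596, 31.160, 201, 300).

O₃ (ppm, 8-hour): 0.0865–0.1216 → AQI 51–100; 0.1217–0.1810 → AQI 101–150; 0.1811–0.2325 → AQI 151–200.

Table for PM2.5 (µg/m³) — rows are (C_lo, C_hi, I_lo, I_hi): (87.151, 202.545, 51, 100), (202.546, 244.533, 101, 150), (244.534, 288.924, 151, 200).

PM10: 548.9 ∈ [464.7, 590.9] ↔ index [201, 300].
201 + (548.9−464.7)·(300−201)/(590.9−464.7) = 201 + 84.2·99/126.2 ≈ 267.05, so AQI = 267.
NO₂ 1121.64: bracket 873.07–1222.35 → index 151–200; slope 49/349.28, offset 248.57.
AQI = 151 + 49/349.28·248.57 ≈ 185.87 ⇒ 186.
SO₂: row 76–185 (AQI 101–150). (150−101)·(83−76)/(185−76) + 101 = 49·7/109 + 101 ≈ 104.15 → 104.
CO: 21.026 lies in 18.018–25.595, so I_lo=151, I_hi=200, C_lo=18.018, C_hi=25.595.
(200−151)/(25.595−18.018) × (21.026−18.018) + 151 = 49/7.577 × 3.008 + 151 ≈ 170.45 → 170.
O₃ 0.1418: bracket 0.1217–0.1810 → index 101–150; slope 49/0.0593, offset 0.0201.
AQI = 101 + 49/0.0593·0.0201 ≈ 117.61 ⇒ 118.
PM2.5: 209.976 lies in 202.546–244.533, so I_lo=101, I_hi=150, C_lo=202.546, C_hi=244.533.
(150−101)/(244.533−202.546) × (209.976−202.546) + 101 = 49/41.987 × 7.430 + 101 ≈ 109.67 → 110.
Sub-indices: PM10→267, NO₂→186, SO₂→104, CO→170, O₃→118, PM2.5→110. Ranked high→low: 267, 186, 170, 118, 110, 104. Second-highest sub-index = 186.

186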